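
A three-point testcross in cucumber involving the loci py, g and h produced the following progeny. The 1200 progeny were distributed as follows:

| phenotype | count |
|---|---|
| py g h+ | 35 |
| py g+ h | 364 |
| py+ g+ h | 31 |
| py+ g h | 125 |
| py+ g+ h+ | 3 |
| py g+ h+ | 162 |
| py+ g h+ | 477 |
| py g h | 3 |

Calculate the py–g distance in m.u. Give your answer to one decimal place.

6.0 m.u.

The two most frequent reciprocal classes, py+ g h+ and py g+ h, are the parental types, so the F1 was py+ g h+ / py g+ h.
The two rarest classes, py+ g+ h+ and py g h, are the double crossovers. Comparing them with the parentals, only the g allele has switched, so g is the middle locus and the order is h – g – py.
Crossovers in the g–py interval produce the single-crossover classes py g h+ and py+ g+ h (35 + 31 = 66) plus the double crossovers (6).
RF(g–py) = (66 + 6) / 1200 = 72/1200 = 0.0600 → 6.0 m.u.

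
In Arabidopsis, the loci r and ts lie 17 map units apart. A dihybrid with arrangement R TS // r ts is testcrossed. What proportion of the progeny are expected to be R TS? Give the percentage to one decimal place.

A map distance of 17 map units corresponds to a recombination frequency of 0.170.
The F1 is R TS / r ts, so R TS is a parental gamete class with expected frequency (1 − r)/2 = 0.830/2 = 0.4150.
That is 0.4150 = 41.5% of the progeny.

41.5%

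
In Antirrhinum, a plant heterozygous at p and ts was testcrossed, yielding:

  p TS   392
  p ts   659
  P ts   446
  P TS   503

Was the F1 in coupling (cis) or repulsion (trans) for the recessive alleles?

cis

The two most frequent classes are P TS (503) and p ts (659); these are the parental (non-recombinant) types.
So the F1 carried P TS on one chromosome and p ts on the other — the recessive alleles are on the same chromosome (cis / coupling).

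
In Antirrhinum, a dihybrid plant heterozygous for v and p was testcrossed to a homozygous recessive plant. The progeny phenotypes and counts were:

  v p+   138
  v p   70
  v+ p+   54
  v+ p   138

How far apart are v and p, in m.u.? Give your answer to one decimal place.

31.0 m.u.

The two most frequent classes, v+ p (138) and v p+ (138), are the parental types, so the F1 was v+ p / v p+.
The recombinant classes are v+ p+ and v p: 54 + 70 = 124.
Recombination frequency = 124/400 = 0.3100 ≈ 31.0%, i.e. 31.0 m.u.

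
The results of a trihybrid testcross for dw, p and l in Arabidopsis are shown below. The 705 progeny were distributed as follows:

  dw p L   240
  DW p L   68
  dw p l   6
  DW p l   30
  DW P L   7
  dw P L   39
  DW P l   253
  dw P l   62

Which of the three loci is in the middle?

The two most frequent reciprocal classes, DW P l and dw p L, are the parental types, so the F1 was DW P l / dw p L.
The two rarest classes, DW P L and dw p l, are the double crossovers. Comparing them with the parentals, only the l allele has switched, so l is the middle locus and the order is dw – l – p.

l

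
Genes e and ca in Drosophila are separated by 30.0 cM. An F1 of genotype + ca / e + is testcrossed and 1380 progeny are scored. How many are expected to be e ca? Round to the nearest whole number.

207

A map distance of 30.0 cM corresponds to a recombination frequency of 0.300.
The F1 is + ca / e +, so e ca is a recombinant gamete class with expected frequency r/2 = 0.300/2 = 0.1500.
Expected number = 0.1500 × 1380 = 207.00 ≈ 207.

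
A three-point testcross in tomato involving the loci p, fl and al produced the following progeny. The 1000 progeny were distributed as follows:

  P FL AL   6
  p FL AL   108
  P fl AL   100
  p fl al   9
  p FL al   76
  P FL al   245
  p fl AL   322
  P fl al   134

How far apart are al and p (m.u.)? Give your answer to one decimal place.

19.1 m.u.

The two most frequent reciprocal classes, p fl AL and P FL al, are the parental types, so the F1 was p fl AL / P FL al.
The two rarest classes, p fl al and P FL AL, are the double crossovers. Comparing them with the parentals, only the al allele has switched, so al is the middle locus and the order is p – al – fl.
Crossovers in the p–al interval produce the single-crossover classes P fl AL and p FL al (100 + 76 = 176) plus the double crossovers (15).
RF(p–al) = (176 + 15) / 1000 = 191/1000 = 0.1910 → 19.1 m.u.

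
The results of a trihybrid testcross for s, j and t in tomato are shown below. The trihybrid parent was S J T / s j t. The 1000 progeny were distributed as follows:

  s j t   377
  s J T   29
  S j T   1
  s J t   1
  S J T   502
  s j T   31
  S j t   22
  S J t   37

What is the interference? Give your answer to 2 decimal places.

0.46

The two rarest classes, S j T and s J t, are the double crossovers. Comparing them with the parentals, only the j allele has switched, so j is the middle locus and the order is s – j – t.
s–j: (51 + 2)/1000 = 0.0530; j–t: (68 + 2)/1000 = 0.0700.
Expected DCO frequency = 0.0530 × 0.0700 ≈ 0.00371; observed = 2/1000 ≈ 0.00200.
Coefficient of coincidence = 0.00200/0.00371 ≈ 0.54; interference = 1 − 0.54 = 0.46.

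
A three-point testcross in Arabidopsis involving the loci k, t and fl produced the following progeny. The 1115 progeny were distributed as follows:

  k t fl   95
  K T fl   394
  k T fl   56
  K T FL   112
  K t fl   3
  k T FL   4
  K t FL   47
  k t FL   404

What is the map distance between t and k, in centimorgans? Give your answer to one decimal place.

9.9 centimorgans

The two most frequent reciprocal classes, k t FL and K T fl, are the parental types, so the F1 was k t FL / K T fl.
The two rarest classes, k T FL and K t fl, are the double crossovers. Comparing them with the parentals, only the t allele has switched, so t is the middle locus and the order is fl – t – k.
Crossovers in the t–k interval produce the single-crossover classes K t FL and k T fl (47 + 56 = 103) plus the double crossovers (7).
RF(t–k) = (103 + 7) / 1115 = 110/1115 = 0.0987 → 9.9 centimorgans.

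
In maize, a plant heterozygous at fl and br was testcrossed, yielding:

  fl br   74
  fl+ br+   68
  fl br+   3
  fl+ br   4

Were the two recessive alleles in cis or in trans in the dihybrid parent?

The two most frequent classes are fl+ br+ (68) and fl br (74); these are the parental (non-recombinant) types.
So the F1 carried fl+ br+ on one chromosome and fl br on the other — the recessive alleles are on the same chromosome (cis / coupling).

cis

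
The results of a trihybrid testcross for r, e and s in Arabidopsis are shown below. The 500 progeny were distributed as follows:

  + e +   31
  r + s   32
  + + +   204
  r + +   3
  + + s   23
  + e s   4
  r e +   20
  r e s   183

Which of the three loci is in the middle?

r

The two most frequent reciprocal classes, + + + and r e s, are the parental types, so the F1 was + + + / r e s.
The two rarest classes, r + + and + e s, are the double crossovers. Comparing them with the parentals, only the r allele has switched, so r is the middle locus and the order is s – r – e.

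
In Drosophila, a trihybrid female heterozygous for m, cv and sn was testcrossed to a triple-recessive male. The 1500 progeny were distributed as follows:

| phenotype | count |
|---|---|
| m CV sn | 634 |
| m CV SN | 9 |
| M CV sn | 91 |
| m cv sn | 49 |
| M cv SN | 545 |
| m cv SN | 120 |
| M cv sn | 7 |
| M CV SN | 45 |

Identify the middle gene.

sn

The two most frequent reciprocal classes, M cv SN and m CV sn, are the parental types, so the F1 was M cv SN / m CV sn.
The two rarest classes, M cv sn and m CV SN, are the double crossovers. Comparing them with the parentals, only the sn allele has switched, so sn is the middle locus and the order is m – sn – cv.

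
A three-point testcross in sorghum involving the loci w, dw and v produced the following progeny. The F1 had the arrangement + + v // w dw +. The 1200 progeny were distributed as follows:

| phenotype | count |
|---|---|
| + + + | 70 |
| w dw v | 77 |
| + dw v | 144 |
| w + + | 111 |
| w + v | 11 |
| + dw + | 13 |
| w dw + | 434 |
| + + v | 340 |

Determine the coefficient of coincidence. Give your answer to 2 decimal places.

The two rarest classes, w + v and + dw +, are the double crossovers. Comparing them with the parentals, only the w allele has switched, so w is the middle locus and the order is v – w – dw.
v–w: (147 + 24)/1200 = 0.1425; w–dw: (255 + 24)/1200 = 0.2325.
Expected DCO frequency = 0.1425 × 0.2325 ≈ 0.03313; observed = 24/1200 ≈ 0.02000.
Coefficient of coincidence = 0.02000/0.03313 ≈ 0.60.

0.60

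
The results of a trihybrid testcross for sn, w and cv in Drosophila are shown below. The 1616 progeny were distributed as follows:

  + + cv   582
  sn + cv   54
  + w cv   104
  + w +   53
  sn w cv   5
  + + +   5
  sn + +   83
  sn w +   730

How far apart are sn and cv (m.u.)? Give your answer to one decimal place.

The two most frequent reciprocal classes, sn w + and + + cv, are the parental types, so the F1 was sn w + / + + cv.
The two rarest classes, sn w cv and + + +, are the double crossovers. Comparing them with the parentals, only the cv allele has switched, so cv is the middle locus and the order is sn – cv – w.
Crossovers in the sn–cv interval produce the single-crossover classes + w + and sn + cv (53 + 54 = 107) plus the double crossovers (10).
RF(sn–cv) = (107 + 10) / 1616 = 117/1616 = 0.0724 → 7.2 m.u.

7.2 m.u.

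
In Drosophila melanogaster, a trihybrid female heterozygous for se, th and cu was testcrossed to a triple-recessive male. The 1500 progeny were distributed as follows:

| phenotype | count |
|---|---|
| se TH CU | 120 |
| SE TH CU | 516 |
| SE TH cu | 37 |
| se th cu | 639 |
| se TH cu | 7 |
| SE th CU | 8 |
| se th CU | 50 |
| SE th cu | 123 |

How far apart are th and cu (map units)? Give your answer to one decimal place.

6.8 map units

The two most frequent reciprocal classes, SE TH CU and se th cu, are the parental types, so the F1 was SE TH CU / se th cu.
The two rarest classes, SE th CU and se TH cu, are the double crossovers. Comparing them with the parentals, only the th allele has switched, so th is the middle locus and the order is cu – th – se.
Crossovers in the cu–th interval produce the single-crossover classes SE TH cu and se th CU (37 + 50 = 87) plus the double crossovers (15).
RF(cu–th) = (87 + 15) / 1500 = 102/1500 = 0.0680 → 6.8 map units.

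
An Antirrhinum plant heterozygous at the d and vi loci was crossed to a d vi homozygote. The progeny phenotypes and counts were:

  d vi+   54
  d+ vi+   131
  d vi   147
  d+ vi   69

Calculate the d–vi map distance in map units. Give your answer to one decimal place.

The two most frequent classes, d+ vi+ (131) and d vi (147), are the parental types, so the F1 was d+ vi+ / d vi.
The recombinant classes are d+ vi and d vi+: 69 + 54 = 123.
Recombination frequency = 123/401 = 0.3067 ≈ 30.7%, i.e. 30.7 map units.

30.7 map units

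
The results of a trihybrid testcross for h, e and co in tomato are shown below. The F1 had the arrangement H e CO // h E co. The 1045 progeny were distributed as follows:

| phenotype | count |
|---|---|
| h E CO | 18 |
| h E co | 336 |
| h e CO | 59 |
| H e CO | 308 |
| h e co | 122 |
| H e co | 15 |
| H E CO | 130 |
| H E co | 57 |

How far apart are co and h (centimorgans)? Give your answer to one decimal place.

14.3 centimorgans

The two rarest classes, H e co and h E CO, are the double crossovers. Comparing them with the parentals, only the co allele has switched, so co is the middle locus and the order is h – co – e.
Crossovers in the h–co interval produce the single-crossover classes h e CO and H E co (59 + 57 = 116) plus the double crossovers (33).
RF(h–co) = (116 + 33) / 1045 = 149/1045 = 0.1426 → 14.3 centimorgans.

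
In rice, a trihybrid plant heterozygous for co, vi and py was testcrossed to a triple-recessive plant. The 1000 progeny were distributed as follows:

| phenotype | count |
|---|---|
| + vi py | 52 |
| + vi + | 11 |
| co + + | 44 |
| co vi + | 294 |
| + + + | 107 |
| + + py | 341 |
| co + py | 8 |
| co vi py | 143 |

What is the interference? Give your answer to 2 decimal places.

0.39

The two most frequent reciprocal classes, co vi + and + + py, are the parental types, so the F1 was co vi + / + + py.
The two rarest classes, + vi + and co + py, are the double crossovers. Comparing them with the parentals, only the co allele has switched, so co is the middle locus and the order is vi – co – py.
vi–co: (96 + 19)/1000 = 0.1150; co–py: (250 + 19)/1000 = 0.2690.
Expected DCO frequency = 0.1150 × 0.2690 ≈ 0.03094; observed = 19/1000 ≈ 0.01900.
Coefficient of coincidence = 0.01900/0.03094 ≈ 0.61; interference = 1 − 0.61 = 0.39.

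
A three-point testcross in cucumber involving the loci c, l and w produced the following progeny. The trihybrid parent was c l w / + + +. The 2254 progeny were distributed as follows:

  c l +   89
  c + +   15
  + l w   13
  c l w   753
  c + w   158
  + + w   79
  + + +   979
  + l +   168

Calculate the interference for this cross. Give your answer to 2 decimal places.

The two rarest classes, + l w and c + +, are the double crossovers. Comparing them with the parentals, only the c allele has switched, so c is the middle locus and the order is l – c – w.
l–c: (326 + 28)/2254 = 0.1571; c–w: (168 + 28)/2254 = 0.0870.
Expected DCO frequency = 0.1571 × 0.0870 ≈ 0.01367; observed = 28/2254 ≈ 0.01242.
Coefficient of coincidence = 0.01242/0.01367 ≈ 0.91; interference = 1 − 0.91 = 0.09.

0.09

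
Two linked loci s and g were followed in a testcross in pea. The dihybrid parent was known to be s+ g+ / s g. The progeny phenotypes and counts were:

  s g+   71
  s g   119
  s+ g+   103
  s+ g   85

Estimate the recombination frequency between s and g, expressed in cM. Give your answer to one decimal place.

The recombinant classes are s+ g and s g+: 85 + 71 = 156.
Recombination frequency = 156/378 = 0.4127 ≈ 41.3%, i.e. 41.3 cM.

41.3 cM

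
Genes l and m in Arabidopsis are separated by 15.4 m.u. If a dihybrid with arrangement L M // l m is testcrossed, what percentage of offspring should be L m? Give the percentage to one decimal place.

7.7%

A map distance of 15.4 m.u. corresponds to a recombination frequency of 0.154.
The F1 is L M / l m, so L m is a recombinant gamete class with expected frequency r/2 = 0.154/2 = 0.0770.
That is 0.0770 = 7.7% of the progeny.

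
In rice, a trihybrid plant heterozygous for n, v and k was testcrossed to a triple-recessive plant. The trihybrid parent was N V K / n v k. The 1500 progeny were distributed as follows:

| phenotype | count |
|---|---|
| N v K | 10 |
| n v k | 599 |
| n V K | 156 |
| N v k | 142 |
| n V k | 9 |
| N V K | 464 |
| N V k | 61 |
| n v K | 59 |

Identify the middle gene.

v

The two rarest classes, N v K and n V k, are the double crossovers. Comparing them with the parentals, only the v allele has switched, so v is the middle locus and the order is n – v – k.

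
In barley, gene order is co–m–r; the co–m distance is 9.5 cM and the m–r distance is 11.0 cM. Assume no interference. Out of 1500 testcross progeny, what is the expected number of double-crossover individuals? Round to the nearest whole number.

Map distances give recombination frequencies of 0.095 and 0.110 for the two intervals.
With no interference, expected double-crossover frequency = 0.095 × 0.110 = 0.01045.
Expected number = 0.01045 × 1500 = 15.68 ≈ 16.

16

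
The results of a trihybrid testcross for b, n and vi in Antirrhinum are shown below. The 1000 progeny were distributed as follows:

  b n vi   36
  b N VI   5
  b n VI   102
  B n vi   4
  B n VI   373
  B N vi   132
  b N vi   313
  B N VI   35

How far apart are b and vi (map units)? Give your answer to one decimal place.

The two most frequent reciprocal classes, B n VI and b N vi, are the parental types, so the F1 was B n VI / b N vi.
The two rarest classes, B n vi and b N VI, are the double crossovers. Comparing them with the parentals, only the vi allele has switched, so vi is the middle locus and the order is b – vi – n.
Crossovers in the b–vi interval produce the single-crossover classes b n VI and B N vi (102 + 132 = 234) plus the double crossovers (9).
RF(b–vi) = (234 + 9) / 1000 = 243/1000 = 0.2430 → 24.3 map units.

24.3 map units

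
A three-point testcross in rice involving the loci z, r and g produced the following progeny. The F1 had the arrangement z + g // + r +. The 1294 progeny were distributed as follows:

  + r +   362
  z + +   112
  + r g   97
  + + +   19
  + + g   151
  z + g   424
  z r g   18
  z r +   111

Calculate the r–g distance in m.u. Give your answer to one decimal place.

The two rarest classes, z r g and + + +, are the double crossovers. Comparing them with the parentals, only the r allele has switched, so r is the middle locus and the order is g – r – z.
Crossovers in the g–r interval produce the single-crossover classes z + + and + r g (112 + 97 = 209) plus the double crossovers (37).
RF(g–r) = (209 + 37) / 1294 = 246/1294 = 0.1901 → 19.0 m.u.

19.0 m.u.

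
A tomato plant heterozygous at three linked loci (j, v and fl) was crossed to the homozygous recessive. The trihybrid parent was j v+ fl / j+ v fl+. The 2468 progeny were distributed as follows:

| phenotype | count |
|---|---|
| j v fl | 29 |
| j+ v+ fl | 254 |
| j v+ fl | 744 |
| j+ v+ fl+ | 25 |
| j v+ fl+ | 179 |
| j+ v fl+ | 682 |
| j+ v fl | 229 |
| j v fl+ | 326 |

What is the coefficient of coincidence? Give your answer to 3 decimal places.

0.455

The two rarest classes, j v fl and j+ v+ fl+, are the double crossovers. Comparing them with the parentals, only the v allele has switched, so v is the middle locus and the order is fl – v – j.
fl–v: (408 + 54)/2468 = 0.1872; v–j: (580 + 54)/2468 = 0.2569.
Expected DCO frequency = 0.1872 × 0.2569 ≈ 0.04809; observed = 54/2468 ≈ 0.02188.
Coefficient of coincidence = 0.02188/0.04809 ≈ 0.455.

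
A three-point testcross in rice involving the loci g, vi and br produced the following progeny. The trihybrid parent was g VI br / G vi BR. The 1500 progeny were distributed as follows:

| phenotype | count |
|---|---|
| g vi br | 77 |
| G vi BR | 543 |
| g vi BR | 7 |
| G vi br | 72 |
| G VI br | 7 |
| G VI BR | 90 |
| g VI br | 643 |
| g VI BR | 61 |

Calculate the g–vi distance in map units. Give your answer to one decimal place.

12.1 map units

The two rarest classes, G VI br and g vi BR, are the double crossovers. Comparing them with the parentals, only the g allele has switched, so g is the middle locus and the order is br – g – vi.
Crossovers in the g–vi interval produce the single-crossover classes g vi br and G VI BR (77 + 90 = 167) plus the double crossovers (14).
RF(g–vi) = (167 + 14) / 1500 = 181/1500 = 0.1207 → 12.1 map units.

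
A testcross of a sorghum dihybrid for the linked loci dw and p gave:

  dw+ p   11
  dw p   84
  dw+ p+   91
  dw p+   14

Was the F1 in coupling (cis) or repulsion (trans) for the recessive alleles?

The two most frequent classes are dw+ p+ (91) and dw p (84); these are the parental (non-recombinant) types.
So the F1 carried dw+ p+ on one chromosome and dw p on the other — the recessive alleles are on the same chromosome (cis / coupling).

cis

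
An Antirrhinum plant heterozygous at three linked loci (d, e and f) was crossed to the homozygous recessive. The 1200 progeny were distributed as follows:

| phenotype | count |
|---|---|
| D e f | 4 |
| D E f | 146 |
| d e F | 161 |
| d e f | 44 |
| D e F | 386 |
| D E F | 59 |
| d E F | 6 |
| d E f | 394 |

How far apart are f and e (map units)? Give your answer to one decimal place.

9.4 map units

The two most frequent reciprocal classes, D e F and d E f, are the parental types, so the F1 was D e F / d E f.
The two rarest classes, D e f and d E F, are the double crossovers. Comparing them with the parentals, only the f allele has switched, so f is the middle locus and the order is e – f – d.
Crossovers in the e–f interval produce the single-crossover classes D E F and d e f (59 + 44 = 103) plus the double crossovers (10).
RF(e–f) = (103 + 10) / 1200 = 113/1200 = 0.0942 → 9.4 map units.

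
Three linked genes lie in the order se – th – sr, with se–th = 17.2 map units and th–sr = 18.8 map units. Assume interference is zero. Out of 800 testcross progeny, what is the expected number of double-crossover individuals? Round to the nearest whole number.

Map distances give recombination frequencies of 0.172 and 0.188 for the two intervals.
With no interference, expected double-crossover frequency = 0.172 × 0.188 = 0.03234.
Expected number = 0.03234 × 800 = 25.87 ≈ 26.

26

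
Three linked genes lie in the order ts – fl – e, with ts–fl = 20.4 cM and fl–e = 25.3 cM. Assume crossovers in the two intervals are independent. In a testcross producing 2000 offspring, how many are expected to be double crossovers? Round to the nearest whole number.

Map distances give recombination frequencies of 0.204 and 0.253 for the two intervals.
With no interference, expected double-crossover frequency = 0.204 × 0.253 = 0.05161.
Expected number = 0.05161 × 2000 = 103.22 ≈ 103.

103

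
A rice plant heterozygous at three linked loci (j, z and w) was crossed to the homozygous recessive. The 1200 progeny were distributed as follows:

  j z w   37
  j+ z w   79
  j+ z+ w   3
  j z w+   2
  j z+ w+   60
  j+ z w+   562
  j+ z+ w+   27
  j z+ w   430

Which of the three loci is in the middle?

j

The two most frequent reciprocal classes, j+ z w+ and j z+ w, are the parental types, so the F1 was j+ z w+ / j z+ w.
The two rarest classes, j z w+ and j+ z+ w, are the double crossovers. Comparing them with the parentals, only the j allele has switched, so j is the middle locus and the order is z – j – w.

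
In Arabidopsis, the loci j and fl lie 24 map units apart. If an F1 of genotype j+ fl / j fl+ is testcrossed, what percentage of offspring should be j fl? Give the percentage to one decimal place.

A map distance of 24 map units corresponds to a recombination frequency of 0.240.
The F1 is j+ fl / j fl+, so j fl is a recombinant gamete class with expected frequency r/2 = 0.240/2 = 0.1200.
That is 0.1200 = 12.0% of the progeny.

12.0%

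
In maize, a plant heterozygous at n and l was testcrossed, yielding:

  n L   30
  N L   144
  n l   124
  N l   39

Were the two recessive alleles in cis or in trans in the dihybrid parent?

cis

The two most frequent classes are N L (144) and n l (124); these are the parental (non-recombinant) types.
So the F1 carried N L on one chromosome and n l on the other — the recessive alleles are on the same chromosome (cis / coupling).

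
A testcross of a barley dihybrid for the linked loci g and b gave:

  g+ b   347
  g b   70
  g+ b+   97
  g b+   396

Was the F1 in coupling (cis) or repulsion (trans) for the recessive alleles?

trans

The two most frequent classes are g+ b (347) and g b+ (396); these are the parental (non-recombinant) types.
So the F1 carried g+ b on one chromosome and g b+ on the other — the recessive alleles are on opposite chromosomes (trans / repulsion).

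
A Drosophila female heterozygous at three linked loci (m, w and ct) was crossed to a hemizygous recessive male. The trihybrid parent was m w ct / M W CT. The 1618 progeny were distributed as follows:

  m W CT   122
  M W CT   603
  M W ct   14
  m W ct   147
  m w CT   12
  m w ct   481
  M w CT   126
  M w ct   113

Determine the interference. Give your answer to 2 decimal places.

The two rarest classes, m w CT and M W ct, are the double crossovers. Comparing them with the parentals, only the ct allele has switched, so ct is the middle locus and the order is m – ct – w.
m–ct: (235 + 26)/1618 = 0.1613; ct–w: (273 + 26)/1618 = 0.1848.
Expected DCO frequency = 0.1613 × 0.1848 ≈ 0.02981; observed = 26/1618 ≈ 0.01607.
Coefficient of coincidence = 0.01607/0.02981 ≈ 0.54; interference = 1 − 0.54 = 0.46.

0.46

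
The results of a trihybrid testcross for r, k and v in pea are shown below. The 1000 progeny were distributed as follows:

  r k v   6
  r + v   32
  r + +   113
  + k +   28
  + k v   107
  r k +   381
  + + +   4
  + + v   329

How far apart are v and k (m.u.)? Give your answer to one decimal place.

23.0 m.u.

The two most frequent reciprocal classes, + + v and r k +, are the parental types, so the F1 was + + v / r k +.
The two rarest classes, + + + and r k v, are the double crossovers. Comparing them with the parentals, only the v allele has switched, so v is the middle locus and the order is r – v – k.
Crossovers in the v–k interval produce the single-crossover classes + k v and r + + (107 + 113 = 220) plus the double crossovers (10).
RF(v–k) = (220 + 10) / 1000 = 230/1000 = 0.2300 → 23.0 m.u.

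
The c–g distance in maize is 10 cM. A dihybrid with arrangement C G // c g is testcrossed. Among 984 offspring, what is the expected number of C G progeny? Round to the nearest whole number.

443

A map distance of 10 cM corresponds to a recombination frequency of 0.100.
The F1 is C G / c g, so C G is a parental gamete class with expected frequency (1 − r)/2 = 0.900/2 = 0.4500.
Expected number = 0.4500 × 984 = 442.80 ≈ 443.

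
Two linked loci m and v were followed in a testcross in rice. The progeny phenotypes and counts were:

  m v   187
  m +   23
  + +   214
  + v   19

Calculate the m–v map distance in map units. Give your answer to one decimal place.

9.5 map units

The two most frequent classes, + + (214) and m v (187), are the parental types, so the F1 was + + / m v.
The recombinant classes are + v and m +: 19 + 23 = 42.
Recombination frequency = 42/443 = 0.0948 ≈ 9.5%, i.e. 9.5 map units.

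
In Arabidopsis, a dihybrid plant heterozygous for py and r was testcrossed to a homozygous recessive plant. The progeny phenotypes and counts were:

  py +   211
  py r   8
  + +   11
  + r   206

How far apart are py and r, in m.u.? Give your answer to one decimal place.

The two most frequent classes, + r (206) and py + (211), are the parental types, so the F1 was + r / py +.
The recombinant classes are + + and py r: 11 + 8 = 19.
Recombination frequency = 19/436 = 0.0436 ≈ 4.4%, i.e. 4.4 m.u.

4.4 m.u.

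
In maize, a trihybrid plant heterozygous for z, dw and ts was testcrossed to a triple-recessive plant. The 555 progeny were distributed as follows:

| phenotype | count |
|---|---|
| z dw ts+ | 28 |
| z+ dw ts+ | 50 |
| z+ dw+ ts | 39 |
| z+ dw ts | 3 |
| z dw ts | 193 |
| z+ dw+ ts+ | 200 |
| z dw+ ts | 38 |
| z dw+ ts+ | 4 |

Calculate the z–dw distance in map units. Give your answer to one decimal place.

17.1 map units

The two most frequent reciprocal classes, z dw ts and z+ dw+ ts+, are the parental types, so the F1 was z dw ts / z+ dw+ ts+.
The two rarest classes, z+ dw ts and z dw+ ts+, are the double crossovers. Comparing them with the parentals, only the z allele has switched, so z is the middle locus and the order is dw – z – ts.
Crossovers in the dw–z interval produce the single-crossover classes z dw+ ts and z+ dw ts+ (38 + 50 = 88) plus the double crossovers (7).
RF(dw–z) = (88 + 7) / 555 = 95/555 = 0.1712 → 17.1 map units.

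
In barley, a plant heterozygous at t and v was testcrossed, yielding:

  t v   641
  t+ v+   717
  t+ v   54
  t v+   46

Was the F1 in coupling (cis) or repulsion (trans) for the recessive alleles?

The two most frequent classes are t+ v+ (717) and t v (641); these are the parental (non-recombinant) types.
So the F1 carried t+ v+ on one chromosome and t v on the other — the recessive alleles are on the same chromosome (cis / coupling).

cis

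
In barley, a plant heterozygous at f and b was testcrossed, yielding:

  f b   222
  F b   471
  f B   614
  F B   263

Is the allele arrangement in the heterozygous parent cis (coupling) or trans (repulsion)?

trans

The two most frequent classes are F b (471) and f B (614); these are the parental (non-recombinant) types.
So the F1 carried F b on one chromosome and f B on the other — the recessive alleles are on opposite chromosomes (trans / repulsion).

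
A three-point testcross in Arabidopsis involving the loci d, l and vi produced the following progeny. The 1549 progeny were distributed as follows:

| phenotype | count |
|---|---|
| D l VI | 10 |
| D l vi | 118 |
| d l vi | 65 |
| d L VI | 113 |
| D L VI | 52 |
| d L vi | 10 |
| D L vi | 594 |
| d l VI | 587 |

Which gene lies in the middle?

d

The two most frequent reciprocal classes, D L vi and d l VI, are the parental types, so the F1 was D L vi / d l VI.
The two rarest classes, d L vi and D l VI, are the double crossovers. Comparing them with the parentals, only the d allele has switched, so d is the middle locus and the order is vi – d – l.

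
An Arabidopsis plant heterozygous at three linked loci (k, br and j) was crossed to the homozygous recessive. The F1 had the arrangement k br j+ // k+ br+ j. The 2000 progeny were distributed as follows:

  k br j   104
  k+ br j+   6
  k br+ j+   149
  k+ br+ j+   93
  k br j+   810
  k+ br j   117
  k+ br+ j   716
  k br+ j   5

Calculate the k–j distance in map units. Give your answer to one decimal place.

The two rarest classes, k+ br j+ and k br+ j, are the double crossovers. Comparing them with the parentals, only the k allele has switched, so k is the middle locus and the order is br – k – j.
Crossovers in the k–j interval produce the single-crossover classes k br j and k+ br+ j+ (104 + 93 = 197) plus the double crossovers (11).
RF(k–j) = (197 + 11) / 2000 = 208/2000 = 0.1040 → 10.4 map units.

10.4 map units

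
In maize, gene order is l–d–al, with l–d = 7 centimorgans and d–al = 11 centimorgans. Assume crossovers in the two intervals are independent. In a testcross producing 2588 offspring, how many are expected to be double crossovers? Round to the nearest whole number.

20

Map distances give recombination frequencies of 0.070 and 0.110 for the two intervals.
With no interference, expected double-crossover frequency = 0.070 × 0.110 = 0.00770.
Expected number = 0.00770 × 2588 = 19.93 ≈ 20.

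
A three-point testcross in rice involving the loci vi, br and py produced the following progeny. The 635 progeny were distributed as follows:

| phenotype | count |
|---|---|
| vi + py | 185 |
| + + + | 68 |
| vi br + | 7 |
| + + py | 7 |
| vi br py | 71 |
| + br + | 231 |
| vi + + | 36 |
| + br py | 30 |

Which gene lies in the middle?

vi

The two most frequent reciprocal classes, vi + py and + br +, are the parental types, so the F1 was vi + py / + br +.
The two rarest classes, + + py and vi br +, are the double crossovers. Comparing them with the parentals, only the vi allele has switched, so vi is the middle locus and the order is br – vi – py.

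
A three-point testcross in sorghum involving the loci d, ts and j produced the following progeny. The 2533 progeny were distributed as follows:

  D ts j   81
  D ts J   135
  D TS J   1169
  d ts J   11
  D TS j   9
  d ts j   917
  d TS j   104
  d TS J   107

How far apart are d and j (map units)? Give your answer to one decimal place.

The two most frequent reciprocal classes, D TS J and d ts j, are the parental types, so the F1 was D TS J / d ts j.
The two rarest classes, D TS j and d ts J, are the double crossovers. Comparing them with the parentals, only the j allele has switched, so j is the middle locus and the order is ts – j – d.
Crossovers in the j–d interval produce the single-crossover classes d TS J and D ts j (107 + 81 = 188) plus the double crossovers (20).
RF(j–d) = (188 + 20) / 2533 = 208/2533 = 0.0821 → 8.2 map units.

8.2 map units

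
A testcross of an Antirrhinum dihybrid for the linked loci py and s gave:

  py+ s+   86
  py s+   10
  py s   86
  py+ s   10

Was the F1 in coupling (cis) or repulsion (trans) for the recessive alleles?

cis

The two most frequent classes are py+ s+ (86) and py s (86); these are the parental (non-recombinant) types.
So the F1 carried py+ s+ on one chromosome and py s on the other — the recessive alleles are on the same chromosome (cis / coupling).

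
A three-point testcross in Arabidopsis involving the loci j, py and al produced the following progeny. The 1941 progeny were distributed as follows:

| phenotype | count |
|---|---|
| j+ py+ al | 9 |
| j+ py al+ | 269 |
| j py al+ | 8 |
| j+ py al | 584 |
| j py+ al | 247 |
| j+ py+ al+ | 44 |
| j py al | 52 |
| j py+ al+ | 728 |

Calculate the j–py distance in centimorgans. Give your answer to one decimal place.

5.8 centimorgans

The two most frequent reciprocal classes, j py+ al+ and j+ py al, are the parental types, so the F1 was j py+ al+ / j+ py al.
The two rarest classes, j py al+ and j+ py+ al, are the double crossovers. Comparing them with the parentals, only the py allele has switched, so py is the middle locus and the order is al – py – j.
Crossovers in the py–j interval produce the single-crossover classes j+ py+ al+ and j py al (44 + 52 = 96) plus the double crossovers (17).
RF(py–j) = (96 + 17) / 1941 = 113/1941 = 0.0582 → 5.8 centimorgans.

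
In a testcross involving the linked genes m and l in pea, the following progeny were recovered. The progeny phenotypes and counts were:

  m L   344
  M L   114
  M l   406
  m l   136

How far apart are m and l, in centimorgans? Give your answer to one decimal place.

25.0 centimorgans

The two most frequent classes, M l (406) and m L (344), are the parental types, so the F1 was M l / m L.
The recombinant classes are M L and m l: 114 + 136 = 250.
Recombination frequency = 250/1000 = 0.2500 ≈ 25.0%, i.e. 25.0 centimorgans.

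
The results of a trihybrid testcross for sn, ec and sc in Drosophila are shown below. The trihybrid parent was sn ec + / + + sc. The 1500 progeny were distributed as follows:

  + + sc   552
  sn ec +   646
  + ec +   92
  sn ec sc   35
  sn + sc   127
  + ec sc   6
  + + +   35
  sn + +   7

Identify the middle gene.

The two rarest classes, sn + + and + ec sc, are the double crossovers. Comparing them with the parentals, only the ec allele has switched, so ec is the middle locus and the order is sc – ec – sn.

ec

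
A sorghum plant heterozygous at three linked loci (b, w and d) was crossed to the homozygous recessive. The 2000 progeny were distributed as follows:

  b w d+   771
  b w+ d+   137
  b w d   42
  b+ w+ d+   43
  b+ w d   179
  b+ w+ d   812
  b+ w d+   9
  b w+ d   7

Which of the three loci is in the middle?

The two most frequent reciprocal classes, b+ w+ d and b w d+, are the parental types, so the F1 was b+ w+ d / b w d+.
The two rarest classes, b w+ d and b+ w d+, are the double crossovers. Comparing them with the parentals, only the b allele has switched, so b is the middle locus and the order is d – b – w.

b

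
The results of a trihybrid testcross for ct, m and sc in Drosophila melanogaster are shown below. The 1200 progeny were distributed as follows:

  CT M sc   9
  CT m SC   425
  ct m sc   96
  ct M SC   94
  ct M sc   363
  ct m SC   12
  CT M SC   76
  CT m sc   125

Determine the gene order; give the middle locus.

The two most frequent reciprocal classes, ct M sc and CT m SC, are the parental types, so the F1 was ct M sc / CT m SC.
The two rarest classes, CT M sc and ct m SC, are the double crossovers. Comparing them with the parentals, only the ct allele has switched, so ct is the middle locus and the order is sc – ct – m.

ct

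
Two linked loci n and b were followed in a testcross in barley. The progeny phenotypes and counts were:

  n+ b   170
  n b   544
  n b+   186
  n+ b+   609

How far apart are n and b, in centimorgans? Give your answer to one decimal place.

The two most frequent classes, n+ b+ (609) and n b (544), are the parental types, so the F1 was n+ b+ / n b.
The recombinant classes are n+ b and n b+: 170 + 186 = 356.
Recombination frequency = 356/1509 = 0.2359 ≈ 23.6%, i.e. 23.6 centimorgans.

23.6 centimorgans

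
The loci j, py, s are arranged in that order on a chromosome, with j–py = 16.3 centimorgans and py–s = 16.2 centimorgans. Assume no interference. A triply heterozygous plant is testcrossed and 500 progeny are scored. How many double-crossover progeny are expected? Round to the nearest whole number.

Map distances give recombination frequencies of 0.163 and 0.162 for the two intervals.
With no interference, expected double-crossover frequency = 0.163 × 0.162 = 0.02641.
Expected number = 0.02641 × 500 = 13.20 ≈ 13.

13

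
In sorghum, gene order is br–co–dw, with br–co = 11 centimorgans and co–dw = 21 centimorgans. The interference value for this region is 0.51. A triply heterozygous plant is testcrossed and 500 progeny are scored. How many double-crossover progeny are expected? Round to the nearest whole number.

Map distances give recombination frequencies of 0.110 and 0.210 for the two intervals.
With interference 0.51 (so coincidence = 0.49), expected double-crossover frequency = 0.110 × 0.210 × 0.49 = 0.01132.
Expected number = 0.01132 × 500 = 5.66 ≈ 6.

6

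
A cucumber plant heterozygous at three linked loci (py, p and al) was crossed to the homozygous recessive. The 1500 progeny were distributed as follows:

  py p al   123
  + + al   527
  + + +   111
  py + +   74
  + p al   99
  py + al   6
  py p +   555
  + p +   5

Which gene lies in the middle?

The two most frequent reciprocal classes, + + al and py p +, are the parental types, so the F1 was + + al / py p +.
The two rarest classes, py + al and + p +, are the double crossovers. Comparing them with the parentals, only the py allele has switched, so py is the middle locus and the order is p – py – al.

py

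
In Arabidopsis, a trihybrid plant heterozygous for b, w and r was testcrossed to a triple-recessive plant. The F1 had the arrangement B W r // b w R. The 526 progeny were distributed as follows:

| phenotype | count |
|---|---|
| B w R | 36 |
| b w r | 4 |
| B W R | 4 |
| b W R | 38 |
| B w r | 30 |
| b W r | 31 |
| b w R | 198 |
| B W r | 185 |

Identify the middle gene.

The two rarest classes, B W R and b w r, are the double crossovers. Comparing them with the parentals, only the r allele has switched, so r is the middle locus and the order is b – r – w.

r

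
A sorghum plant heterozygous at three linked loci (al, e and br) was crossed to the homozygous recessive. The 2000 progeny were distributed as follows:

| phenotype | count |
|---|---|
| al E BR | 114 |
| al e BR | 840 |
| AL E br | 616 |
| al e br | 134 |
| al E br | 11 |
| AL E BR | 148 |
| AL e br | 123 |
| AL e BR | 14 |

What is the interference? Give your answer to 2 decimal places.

0.38

The two most frequent reciprocal classes, al e BR and AL E br, are the parental types, so the F1 was al e BR / AL E br.
The two rarest classes, AL e BR and al E br, are the double crossovers. Comparing them with the parentals, only the al allele has switched, so al is the middle locus and the order is br – al – e.
br–al: (282 + 25)/2000 = 0.1535; al–e: (237 + 25)/2000 = 0.1310.
Expected DCO frequency = 0.1535 × 0.1310 ≈ 0.02011; observed = 25/2000 ≈ 0.01250.
Coefficient of coincidence = 0.01250/0.02011 ≈ 0.62; interference = 1 − 0.62 = 0.38.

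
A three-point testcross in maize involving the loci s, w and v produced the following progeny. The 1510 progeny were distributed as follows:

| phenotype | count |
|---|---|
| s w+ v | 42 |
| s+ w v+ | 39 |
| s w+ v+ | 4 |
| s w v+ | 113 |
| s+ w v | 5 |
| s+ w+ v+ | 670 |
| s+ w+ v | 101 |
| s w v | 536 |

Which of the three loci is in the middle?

s

The two most frequent reciprocal classes, s+ w+ v+ and s w v, are the parental types, so the F1 was s+ w+ v+ / s w v.
The two rarest classes, s w+ v+ and s+ w v, are the double crossovers. Comparing them with the parentals, only the s allele has switched, so s is the middle locus and the order is v – s – w.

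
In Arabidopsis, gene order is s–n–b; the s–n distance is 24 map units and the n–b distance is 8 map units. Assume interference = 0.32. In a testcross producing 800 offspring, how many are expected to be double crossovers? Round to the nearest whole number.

10

Map distances give recombination frequencies of 0.240 and 0.080 for the two intervals.
With interference 0.32 (so coincidence = 0.68), expected double-crossover frequency = 0.240 × 0.080 × 0.68 = 0.01306.
Expected number = 0.01306 × 800 = 10.44 ≈ 10.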